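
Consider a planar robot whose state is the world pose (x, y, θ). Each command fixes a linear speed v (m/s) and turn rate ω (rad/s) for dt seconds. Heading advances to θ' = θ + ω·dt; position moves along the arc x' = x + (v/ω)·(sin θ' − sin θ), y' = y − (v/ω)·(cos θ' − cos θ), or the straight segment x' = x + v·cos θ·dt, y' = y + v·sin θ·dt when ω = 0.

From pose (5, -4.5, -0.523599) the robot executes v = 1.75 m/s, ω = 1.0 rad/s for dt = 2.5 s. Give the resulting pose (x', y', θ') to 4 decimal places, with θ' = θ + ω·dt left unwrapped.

θ' = -0.5236 + 1.0·2.5 = 1.9764
R = v/ω = 1.75/1.0 = 1.7500
x' = 5 + 1.7500·(sin 1.9764 − sin -0.5236) = 7.4830
y' = -4.5 − 1.7500·(cos 1.9764 − cos -0.5236) = -2.2940

(7.4830, -2.2940, 1.9764)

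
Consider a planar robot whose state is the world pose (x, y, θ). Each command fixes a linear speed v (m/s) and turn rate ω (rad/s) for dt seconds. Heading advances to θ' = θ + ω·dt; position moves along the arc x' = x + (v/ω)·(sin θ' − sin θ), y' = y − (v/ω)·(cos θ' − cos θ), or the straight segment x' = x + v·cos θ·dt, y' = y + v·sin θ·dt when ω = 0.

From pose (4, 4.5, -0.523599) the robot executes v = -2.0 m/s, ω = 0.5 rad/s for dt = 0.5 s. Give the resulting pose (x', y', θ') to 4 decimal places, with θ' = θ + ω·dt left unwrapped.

(3.0808, 4.8871, -0.2736)

θ' = -0.5236 + 0.5·0.5 = -0.2736
R = v/ω = -2.0/0.5 = -4.0000
x' = 4 + -4.0000·(sin -0.2736 − sin -0.5236) = 3.0808
y' = 4.5 − -4.0000·(cos -0.2736 − cos -0.5236) = 4.8871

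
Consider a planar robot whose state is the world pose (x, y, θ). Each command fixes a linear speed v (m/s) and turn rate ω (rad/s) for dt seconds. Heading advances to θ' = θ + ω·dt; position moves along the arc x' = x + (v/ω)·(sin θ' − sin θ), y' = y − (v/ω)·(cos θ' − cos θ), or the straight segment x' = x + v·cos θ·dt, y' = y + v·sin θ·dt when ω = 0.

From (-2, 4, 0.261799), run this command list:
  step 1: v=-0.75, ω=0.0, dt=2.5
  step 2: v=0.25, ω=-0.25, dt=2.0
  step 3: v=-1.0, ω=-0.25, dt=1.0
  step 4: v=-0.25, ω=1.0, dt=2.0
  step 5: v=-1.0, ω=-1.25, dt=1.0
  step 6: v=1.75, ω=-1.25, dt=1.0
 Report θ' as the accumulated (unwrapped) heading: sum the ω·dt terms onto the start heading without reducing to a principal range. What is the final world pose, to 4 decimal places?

(-3.6756, 2.3612, -0.9882)

step 1: θ'=0.2618 (straight) → pose (-3.8111, 3.5147, 0.2618)
step 2: θ'=-0.2382 (R=-1.0000) → pose (-3.3163, 3.5206, -0.2382)
step 3: θ'=-0.4882 (R=4.0000) → pose (-4.2487, 3.8749, -0.4882)
step 4: θ'=1.5118 (R=-0.2500) → pose (-4.6155, 3.6688, 1.5118)
step 5: θ'=0.2618 (R=0.8000) → pose (-5.2070, 2.9433, 0.2618)
step 6: θ'=-0.9882 (R=-1.4000) → pose (-3.6756, 2.3612, -0.9882)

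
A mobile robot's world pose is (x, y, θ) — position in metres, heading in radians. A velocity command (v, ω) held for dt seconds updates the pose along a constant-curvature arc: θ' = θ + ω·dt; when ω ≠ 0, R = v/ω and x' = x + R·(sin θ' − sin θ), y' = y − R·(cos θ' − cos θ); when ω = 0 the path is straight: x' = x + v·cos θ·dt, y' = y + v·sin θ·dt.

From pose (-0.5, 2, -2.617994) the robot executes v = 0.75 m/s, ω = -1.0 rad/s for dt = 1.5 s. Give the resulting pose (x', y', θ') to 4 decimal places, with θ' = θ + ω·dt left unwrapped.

(-1.4964, 2.2295, -4.1180)

θ' = -2.6180 + -1.0·1.5 = -4.1180
R = v/ω = 0.75/-1.0 = -0.7500
x' = -0.5 + -0.7500·(sin -4.1180 − sin -2.6180) = -1.4964
y' = 2 − -0.7500·(cos -4.1180 − cos -2.6180) = 2.2295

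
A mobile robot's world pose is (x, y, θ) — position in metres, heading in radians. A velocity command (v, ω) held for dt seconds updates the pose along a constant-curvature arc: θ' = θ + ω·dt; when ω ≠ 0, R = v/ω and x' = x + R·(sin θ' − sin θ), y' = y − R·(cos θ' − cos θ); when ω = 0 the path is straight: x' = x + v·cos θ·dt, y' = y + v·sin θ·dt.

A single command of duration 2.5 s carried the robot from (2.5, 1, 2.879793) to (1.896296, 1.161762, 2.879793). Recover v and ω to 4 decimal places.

v = 0.2500, ω = 0.0000

Δθ = 2.879793 − 2.879793 = 0.000000
ω = Δθ/dt = 0.000000/2.5 = 0.0000
ω = 0 → v = (Δx·cos θ + Δy·sin θ)/dt = 0.2500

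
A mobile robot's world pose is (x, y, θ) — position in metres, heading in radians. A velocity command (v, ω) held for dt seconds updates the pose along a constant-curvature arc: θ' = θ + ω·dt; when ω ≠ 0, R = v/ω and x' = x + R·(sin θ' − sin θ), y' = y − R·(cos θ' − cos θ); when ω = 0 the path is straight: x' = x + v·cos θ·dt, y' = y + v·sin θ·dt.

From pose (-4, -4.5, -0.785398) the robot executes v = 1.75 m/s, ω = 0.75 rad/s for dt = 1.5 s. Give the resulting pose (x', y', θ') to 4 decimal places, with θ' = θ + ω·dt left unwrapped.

θ' = -0.7854 + 0.75·1.5 = 0.3396
R = v/ω = 1.75/0.75 = 2.3333
x' = -4 + 2.3333·(sin 0.3396 − sin -0.7854) = -1.5728
y' = -4.5 − 2.3333·(cos 0.3396 − cos -0.7854) = -5.0502

(-1.5728, -5.0502, 0.3396)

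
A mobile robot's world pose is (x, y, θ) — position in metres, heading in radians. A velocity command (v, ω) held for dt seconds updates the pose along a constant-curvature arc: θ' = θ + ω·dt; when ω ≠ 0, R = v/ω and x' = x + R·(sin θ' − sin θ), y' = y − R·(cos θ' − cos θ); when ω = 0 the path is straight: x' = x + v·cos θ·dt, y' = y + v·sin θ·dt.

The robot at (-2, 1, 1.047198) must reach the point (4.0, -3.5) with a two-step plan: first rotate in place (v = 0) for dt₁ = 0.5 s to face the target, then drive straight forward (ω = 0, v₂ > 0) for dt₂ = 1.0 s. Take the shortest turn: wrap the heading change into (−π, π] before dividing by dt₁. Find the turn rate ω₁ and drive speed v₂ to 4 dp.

ω₁ = -3.3814, v₂ = 7.5000

heading to target = atan2(-3.5−1, 4−-2) = -0.6435
Δθ = wrap(-0.6435 − 1.0472) = -1.6907; ω₁ = Δθ/dt₁ = -3.3814
distance = √((4−-2)² + (-3.5−1)²) = 7.5000; v₂ = distance/dt₂ = 7.5000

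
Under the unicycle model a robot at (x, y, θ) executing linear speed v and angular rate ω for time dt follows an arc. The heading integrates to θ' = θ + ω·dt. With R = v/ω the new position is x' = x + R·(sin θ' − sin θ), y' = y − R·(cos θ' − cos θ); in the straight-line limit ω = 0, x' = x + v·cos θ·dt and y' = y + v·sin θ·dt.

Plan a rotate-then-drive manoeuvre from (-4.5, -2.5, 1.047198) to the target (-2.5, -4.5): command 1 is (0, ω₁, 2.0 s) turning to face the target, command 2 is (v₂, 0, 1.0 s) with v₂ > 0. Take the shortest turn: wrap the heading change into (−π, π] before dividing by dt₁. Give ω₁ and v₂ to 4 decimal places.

heading to target = atan2(-4.5−-2.5, -2.5−-4.5) = -0.7854
Δθ = wrap(-0.7854 − 1.0472) = -1.8326; ω₁ = Δθ/dt₁ = -0.9163
distance = √((-2.5−-4.5)² + (-4.5−-2.5)²) = 2.8284; v₂ = distance/dt₂ = 2.8284

ω₁ = -0.9163, v₂ = 2.8284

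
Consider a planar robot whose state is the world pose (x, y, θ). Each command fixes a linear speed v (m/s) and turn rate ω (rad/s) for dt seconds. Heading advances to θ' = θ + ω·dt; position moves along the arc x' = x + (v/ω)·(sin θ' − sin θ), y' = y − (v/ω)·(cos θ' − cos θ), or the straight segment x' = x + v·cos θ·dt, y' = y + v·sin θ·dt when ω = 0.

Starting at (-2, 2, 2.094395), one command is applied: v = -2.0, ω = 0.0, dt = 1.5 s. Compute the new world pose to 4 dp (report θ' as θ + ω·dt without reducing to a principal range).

(-0.5000, -0.5981, 2.0944)

θ' = 2.0944 + 0.0·1.5 = 2.0944
ω = 0 → straight: x' = -2 + -2.0·cos(2.0944)·1.5 = -0.5000
y' = 2 + -2.0·sin(2.0944)·1.5 = -0.5981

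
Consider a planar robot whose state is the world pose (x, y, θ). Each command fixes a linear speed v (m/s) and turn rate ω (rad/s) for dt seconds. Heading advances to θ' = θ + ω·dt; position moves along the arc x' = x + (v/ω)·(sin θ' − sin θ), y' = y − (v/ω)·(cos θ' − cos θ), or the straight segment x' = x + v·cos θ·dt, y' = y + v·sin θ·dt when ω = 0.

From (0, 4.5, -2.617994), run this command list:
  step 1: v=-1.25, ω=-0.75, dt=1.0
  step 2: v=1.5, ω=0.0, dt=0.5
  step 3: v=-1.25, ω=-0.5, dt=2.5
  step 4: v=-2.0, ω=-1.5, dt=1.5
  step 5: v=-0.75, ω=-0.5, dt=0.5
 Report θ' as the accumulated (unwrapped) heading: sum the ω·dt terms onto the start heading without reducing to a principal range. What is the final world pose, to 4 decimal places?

(0.0571, 1.6549, -7.1180)

step 1: θ'=-3.3680 (R=1.6667) → pose (1.2075, 4.6808, -3.3680)
step 2: θ'=-3.3680 (straight) → pose (0.4766, 4.8491, -3.3680)
step 3: θ'=-4.6180 (R=2.5000) → pose (2.4043, 2.6485, -4.6180)
step 4: θ'=-6.8680 (R=1.3333) → pose (0.3408, 1.4111, -6.8680)
step 5: θ'=-7.1180 (R=1.5000) → pose (0.0571, 1.6549, -7.1180)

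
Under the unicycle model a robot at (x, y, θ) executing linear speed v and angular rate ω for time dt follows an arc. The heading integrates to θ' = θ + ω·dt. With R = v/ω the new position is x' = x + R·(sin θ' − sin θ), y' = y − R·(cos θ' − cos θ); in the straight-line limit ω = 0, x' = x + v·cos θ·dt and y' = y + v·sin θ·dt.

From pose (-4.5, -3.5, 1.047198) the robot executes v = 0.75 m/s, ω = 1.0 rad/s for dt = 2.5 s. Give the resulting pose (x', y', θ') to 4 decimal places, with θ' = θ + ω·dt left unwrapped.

(-5.4455, -2.4359, 3.5472)

θ' = 1.0472 + 1.0·2.5 = 3.5472
R = v/ω = 0.75/1.0 = 0.7500
x' = -4.5 + 0.7500·(sin 3.5472 − sin 1.0472) = -5.4455
y' = -3.5 − 0.7500·(cos 3.5472 − cos 1.0472) = -2.4359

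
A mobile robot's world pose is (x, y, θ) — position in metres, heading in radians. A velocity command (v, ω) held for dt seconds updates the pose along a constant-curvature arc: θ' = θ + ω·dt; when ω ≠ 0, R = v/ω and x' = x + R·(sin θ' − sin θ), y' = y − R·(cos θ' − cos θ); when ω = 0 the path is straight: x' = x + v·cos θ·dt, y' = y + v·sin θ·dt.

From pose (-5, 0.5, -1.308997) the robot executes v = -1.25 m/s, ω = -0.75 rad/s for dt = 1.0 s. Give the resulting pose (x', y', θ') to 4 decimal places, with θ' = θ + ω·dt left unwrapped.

θ' = -1.3090 + -0.75·1.0 = -2.0590
R = v/ω = -1.25/-0.75 = 1.6667
x' = -5 + 1.6667·(sin -2.0590 − sin -1.3090) = -4.8621
y' = 0.5 − 1.6667·(cos -2.0590 − cos -1.3090) = 1.7131

(-4.8621, 1.7131, -2.0590)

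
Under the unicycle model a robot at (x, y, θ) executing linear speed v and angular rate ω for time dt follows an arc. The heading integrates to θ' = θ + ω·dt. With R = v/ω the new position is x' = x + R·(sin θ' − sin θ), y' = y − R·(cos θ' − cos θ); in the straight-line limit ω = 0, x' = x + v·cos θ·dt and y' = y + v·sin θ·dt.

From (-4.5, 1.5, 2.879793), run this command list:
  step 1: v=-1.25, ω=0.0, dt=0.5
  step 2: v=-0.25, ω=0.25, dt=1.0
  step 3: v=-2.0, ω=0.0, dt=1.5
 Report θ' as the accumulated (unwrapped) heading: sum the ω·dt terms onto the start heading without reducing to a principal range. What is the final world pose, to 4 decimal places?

step 1: θ'=2.8798 (straight) → pose (-3.8963, 1.3382, 2.8798)
step 2: θ'=3.1298 (R=-1.0000) → pose (-3.6493, 1.3042, 3.1298)
step 3: θ'=3.1298 (straight) → pose (-0.6495, 1.2688, 3.1298)

(-0.6495, 1.2688, 3.1298)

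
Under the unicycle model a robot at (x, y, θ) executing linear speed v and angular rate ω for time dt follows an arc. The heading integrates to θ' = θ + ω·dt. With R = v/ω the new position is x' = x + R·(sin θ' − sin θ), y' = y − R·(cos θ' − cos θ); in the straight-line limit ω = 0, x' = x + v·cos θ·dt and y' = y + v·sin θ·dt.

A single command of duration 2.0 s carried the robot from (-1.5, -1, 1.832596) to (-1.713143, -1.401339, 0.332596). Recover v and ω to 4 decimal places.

v = -0.2500, ω = -0.7500

Δθ = 0.332596 − 1.832596 = -1.500000
ω = Δθ/dt = -1.500000/2.0 = -0.7500
R = −Δy/(cos θ' − cos θ) = 0.3333
v = R·ω = 0.3333·-0.7500 = -0.2500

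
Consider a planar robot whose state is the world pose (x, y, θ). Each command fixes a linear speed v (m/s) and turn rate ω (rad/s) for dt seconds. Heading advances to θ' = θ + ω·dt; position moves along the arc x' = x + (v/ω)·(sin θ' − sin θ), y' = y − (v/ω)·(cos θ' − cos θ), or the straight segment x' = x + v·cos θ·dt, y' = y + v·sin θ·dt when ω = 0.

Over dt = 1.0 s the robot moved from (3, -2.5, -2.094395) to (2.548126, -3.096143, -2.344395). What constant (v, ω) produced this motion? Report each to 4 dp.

Δθ = -2.344395 − -2.094395 = -0.250000
ω = Δθ/dt = -0.250000/1.0 = -0.2500
R = −Δy/(cos θ' − cos θ) = -3.0000
v = R·ω = -3.0000·-0.2500 = 0.7500

v = 0.7500, ω = -0.2500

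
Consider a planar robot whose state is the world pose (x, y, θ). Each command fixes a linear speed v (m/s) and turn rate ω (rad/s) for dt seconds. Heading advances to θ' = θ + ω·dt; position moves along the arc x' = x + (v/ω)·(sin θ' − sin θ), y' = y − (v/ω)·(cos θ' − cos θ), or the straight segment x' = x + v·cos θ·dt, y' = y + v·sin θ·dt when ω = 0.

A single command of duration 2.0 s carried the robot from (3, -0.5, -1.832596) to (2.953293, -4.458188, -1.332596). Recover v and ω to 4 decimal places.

Δθ = -1.332596 − -1.832596 = 0.500000
ω = Δθ/dt = 0.500000/2.0 = 0.2500
R = −Δy/(cos θ' − cos θ) = 8.0000
v = R·ω = 8.0000·0.2500 = 2.0000

v = 2.0000, ω = 0.2500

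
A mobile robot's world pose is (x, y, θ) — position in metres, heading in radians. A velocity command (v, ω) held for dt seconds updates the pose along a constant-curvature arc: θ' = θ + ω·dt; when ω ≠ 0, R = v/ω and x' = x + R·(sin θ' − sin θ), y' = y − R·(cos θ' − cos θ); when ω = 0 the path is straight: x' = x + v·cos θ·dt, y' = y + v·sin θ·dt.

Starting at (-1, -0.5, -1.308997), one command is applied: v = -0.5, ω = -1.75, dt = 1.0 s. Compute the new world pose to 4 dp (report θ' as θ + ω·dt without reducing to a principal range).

(-0.7476, -0.1413, -3.0590)

θ' = -1.3090 + -1.75·1.0 = -3.0590
R = v/ω = -0.5/-1.75 = 0.2857
x' = -1 + 0.2857·(sin -3.0590 − sin -1.3090) = -0.7476
y' = -0.5 − 0.2857·(cos -3.0590 − cos -1.3090) = -0.1413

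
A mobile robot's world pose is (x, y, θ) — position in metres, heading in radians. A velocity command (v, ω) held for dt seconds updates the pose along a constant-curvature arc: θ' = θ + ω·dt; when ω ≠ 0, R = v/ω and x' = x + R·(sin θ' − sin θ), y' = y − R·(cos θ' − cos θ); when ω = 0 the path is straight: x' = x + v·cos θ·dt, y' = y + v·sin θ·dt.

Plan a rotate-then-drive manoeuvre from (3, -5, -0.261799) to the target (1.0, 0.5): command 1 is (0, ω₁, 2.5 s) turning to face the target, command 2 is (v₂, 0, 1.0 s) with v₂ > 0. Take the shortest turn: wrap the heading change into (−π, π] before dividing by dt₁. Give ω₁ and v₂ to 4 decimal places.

ω₁ = 0.8725, v₂ = 5.8523

heading to target = atan2(0.5−-5, 1−3) = 1.9196
Δθ = wrap(1.9196 − -0.2618) = 2.1814; ω₁ = Δθ/dt₁ = 0.8725
distance = √((1−3)² + (0.5−-5)²) = 5.8523; v₂ = distance/dt₂ = 5.8523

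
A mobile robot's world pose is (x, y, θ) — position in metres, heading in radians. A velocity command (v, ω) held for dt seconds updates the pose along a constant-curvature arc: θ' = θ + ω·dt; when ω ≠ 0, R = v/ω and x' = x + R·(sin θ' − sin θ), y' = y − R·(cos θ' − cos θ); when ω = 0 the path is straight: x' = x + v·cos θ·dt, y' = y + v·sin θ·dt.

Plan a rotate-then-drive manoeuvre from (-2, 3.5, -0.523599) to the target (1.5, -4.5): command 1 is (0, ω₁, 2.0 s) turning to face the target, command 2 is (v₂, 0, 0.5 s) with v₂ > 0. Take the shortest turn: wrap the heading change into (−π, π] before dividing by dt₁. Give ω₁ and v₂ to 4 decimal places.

heading to target = atan2(-4.5−3.5, 1.5−-2) = -1.1584
Δθ = wrap(-1.1584 − -0.5236) = -0.6348; ω₁ = Δθ/dt₁ = -0.3174
distance = √((1.5−-2)² + (-4.5−3.5)²) = 8.7321; v₂ = distance/dt₂ = 17.4642

ω₁ = -0.3174, v₂ = 17.4642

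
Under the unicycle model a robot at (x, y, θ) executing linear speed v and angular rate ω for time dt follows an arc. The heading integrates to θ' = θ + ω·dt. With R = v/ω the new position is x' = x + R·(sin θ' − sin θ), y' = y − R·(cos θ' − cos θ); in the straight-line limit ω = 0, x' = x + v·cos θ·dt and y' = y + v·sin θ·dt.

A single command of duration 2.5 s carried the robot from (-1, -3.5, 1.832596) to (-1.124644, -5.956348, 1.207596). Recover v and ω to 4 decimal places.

v = -1.0000, ω = -0.2500

Δθ = 1.207596 − 1.832596 = -0.625000
ω = Δθ/dt = -0.625000/2.5 = -0.2500
R = −Δy/(cos θ' − cos θ) = 4.0000
v = R·ω = 4.0000·-0.2500 = -1.0000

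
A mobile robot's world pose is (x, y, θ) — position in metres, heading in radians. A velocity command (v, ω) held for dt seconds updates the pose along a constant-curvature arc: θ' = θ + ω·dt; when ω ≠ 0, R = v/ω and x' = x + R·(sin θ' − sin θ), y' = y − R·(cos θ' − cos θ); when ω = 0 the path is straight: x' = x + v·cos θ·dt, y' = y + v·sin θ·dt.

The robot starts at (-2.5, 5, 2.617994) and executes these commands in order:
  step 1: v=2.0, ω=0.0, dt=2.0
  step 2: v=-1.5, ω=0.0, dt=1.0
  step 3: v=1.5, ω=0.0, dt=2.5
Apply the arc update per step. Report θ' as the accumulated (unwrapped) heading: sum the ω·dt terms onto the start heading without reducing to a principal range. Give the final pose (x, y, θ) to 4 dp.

step 1: θ'=2.6180 (straight) → pose (-5.9641, 7.0000, 2.6180)
step 2: θ'=2.6180 (straight) → pose (-4.6651, 6.2500, 2.6180)
step 3: θ'=2.6180 (straight) → pose (-7.9127, 8.1250, 2.6180)

(-7.9127, 8.1250, 2.6180)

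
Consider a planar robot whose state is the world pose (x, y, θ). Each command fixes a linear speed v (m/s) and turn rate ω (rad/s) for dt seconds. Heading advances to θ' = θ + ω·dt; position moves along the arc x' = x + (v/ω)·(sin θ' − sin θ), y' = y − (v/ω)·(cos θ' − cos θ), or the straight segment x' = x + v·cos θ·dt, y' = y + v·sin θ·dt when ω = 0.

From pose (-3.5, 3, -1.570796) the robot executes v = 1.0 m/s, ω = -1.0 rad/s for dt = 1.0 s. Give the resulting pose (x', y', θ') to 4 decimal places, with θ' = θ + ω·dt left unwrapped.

θ' = -1.5708 + -1.0·1.0 = -2.5708
R = v/ω = 1.0/-1.0 = -1.0000
x' = -3.5 + -1.0000·(sin -2.5708 − sin -1.5708) = -3.9597
y' = 3 − -1.0000·(cos -2.5708 − cos -1.5708) = 2.1585

(-3.9597, 2.1585, -2.5708)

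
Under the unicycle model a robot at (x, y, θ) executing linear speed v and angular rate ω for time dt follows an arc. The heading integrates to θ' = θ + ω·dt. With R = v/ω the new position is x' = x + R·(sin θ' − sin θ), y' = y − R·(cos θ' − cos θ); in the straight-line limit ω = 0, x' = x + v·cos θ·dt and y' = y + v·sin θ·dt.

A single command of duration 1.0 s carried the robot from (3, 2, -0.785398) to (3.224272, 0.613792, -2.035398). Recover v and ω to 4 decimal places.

v = 1.5000, ω = -1.2500

Δθ = -2.035398 − -0.785398 = -1.250000
ω = Δθ/dt = -1.250000/1.0 = -1.2500
R = −Δy/(cos θ' − cos θ) = -1.2000
v = R·ω = -1.2000·-1.2500 = 1.5000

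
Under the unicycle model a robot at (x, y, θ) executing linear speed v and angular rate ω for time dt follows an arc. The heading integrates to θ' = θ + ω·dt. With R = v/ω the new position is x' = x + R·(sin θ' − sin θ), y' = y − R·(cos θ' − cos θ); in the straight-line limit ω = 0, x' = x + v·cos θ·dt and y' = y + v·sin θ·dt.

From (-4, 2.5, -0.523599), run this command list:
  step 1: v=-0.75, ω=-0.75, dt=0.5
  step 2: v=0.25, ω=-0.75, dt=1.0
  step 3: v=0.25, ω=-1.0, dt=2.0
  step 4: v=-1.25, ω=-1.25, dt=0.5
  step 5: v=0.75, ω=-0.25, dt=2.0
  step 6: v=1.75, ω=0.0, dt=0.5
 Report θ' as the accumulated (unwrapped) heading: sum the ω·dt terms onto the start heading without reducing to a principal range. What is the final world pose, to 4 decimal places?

step 1: θ'=-0.8986 (R=1.0000) → pose (-4.2825, 2.7433, -0.8986)
step 2: θ'=-1.6486 (R=-0.3333) → pose (-4.2109, 2.5098, -1.6486)
step 3: θ'=-3.6486 (R=-0.2500) → pose (-4.5816, 2.3107, -3.6486)
step 4: θ'=-4.2736 (R=1.0000) → pose (-4.1619, 1.8614, -4.2736)
step 5: θ'=-4.7736 (R=-3.0000) → pose (-4.4405, 3.3194, -4.7736)
step 6: θ'=-4.7736 (straight) → pose (-4.3869, 4.1928, -4.7736)

(-4.3869, 4.1928, -4.7736)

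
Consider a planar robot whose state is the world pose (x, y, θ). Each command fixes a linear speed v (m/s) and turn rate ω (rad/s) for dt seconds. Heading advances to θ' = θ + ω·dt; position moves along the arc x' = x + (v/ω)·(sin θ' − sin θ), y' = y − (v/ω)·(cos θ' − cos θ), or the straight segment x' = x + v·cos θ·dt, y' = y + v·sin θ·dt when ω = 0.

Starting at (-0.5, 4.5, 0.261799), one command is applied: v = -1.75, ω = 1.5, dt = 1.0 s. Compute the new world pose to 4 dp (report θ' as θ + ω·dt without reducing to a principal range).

(-1.3435, 3.1516, 1.7618)

θ' = 0.2618 + 1.5·1.0 = 1.7618
R = v/ω = -1.75/1.5 = -1.1667
x' = -0.5 + -1.1667·(sin 1.7618 − sin 0.2618) = -1.3435
y' = 4.5 − -1.1667·(cos 1.7618 − cos 0.2618) = 3.1516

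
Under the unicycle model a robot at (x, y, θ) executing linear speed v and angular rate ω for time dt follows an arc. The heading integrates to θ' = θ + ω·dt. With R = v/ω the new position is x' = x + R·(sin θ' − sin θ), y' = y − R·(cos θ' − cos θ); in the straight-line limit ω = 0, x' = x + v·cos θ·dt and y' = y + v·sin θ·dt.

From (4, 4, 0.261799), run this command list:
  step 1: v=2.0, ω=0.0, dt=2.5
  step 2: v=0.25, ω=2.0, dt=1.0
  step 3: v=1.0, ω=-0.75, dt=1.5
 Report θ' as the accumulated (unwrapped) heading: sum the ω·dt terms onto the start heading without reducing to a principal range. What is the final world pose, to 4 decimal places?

step 1: θ'=0.2618 (straight) → pose (8.8296, 5.2941, 0.2618)
step 2: θ'=2.2618 (R=0.1250) → pose (8.8936, 5.4945, 2.2618)
step 3: θ'=1.1368 (R=-1.3333) → pose (8.7114, 6.9049, 1.1368)

(8.7114, 6.9049, 1.1368)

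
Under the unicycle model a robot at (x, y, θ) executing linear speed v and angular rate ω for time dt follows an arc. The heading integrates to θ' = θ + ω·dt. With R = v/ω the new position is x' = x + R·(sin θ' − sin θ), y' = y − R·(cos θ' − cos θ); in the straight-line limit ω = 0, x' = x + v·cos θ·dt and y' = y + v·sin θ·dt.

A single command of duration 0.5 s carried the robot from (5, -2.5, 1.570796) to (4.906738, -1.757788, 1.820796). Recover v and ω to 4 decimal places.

v = 1.5000, ω = 0.5000

Δθ = 1.820796 − 1.570796 = 0.250000
ω = Δθ/dt = 0.250000/0.5 = 0.5000
R = −Δy/(cos θ' − cos θ) = 3.0000
v = R·ω = 3.0000·0.5000 = 1.5000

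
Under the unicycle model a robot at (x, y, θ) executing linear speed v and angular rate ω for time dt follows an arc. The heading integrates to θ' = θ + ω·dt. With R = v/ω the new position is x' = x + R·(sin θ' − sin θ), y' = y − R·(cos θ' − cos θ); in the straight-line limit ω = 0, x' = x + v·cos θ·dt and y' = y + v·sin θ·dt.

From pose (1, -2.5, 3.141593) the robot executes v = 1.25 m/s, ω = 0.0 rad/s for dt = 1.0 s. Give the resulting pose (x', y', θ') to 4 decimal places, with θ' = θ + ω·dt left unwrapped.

θ' = 3.1416 + 0.0·1.0 = 3.1416
ω = 0 → straight: x' = 1 + 1.25·cos(3.1416)·1.0 = -0.2500
y' = -2.5 + 1.25·sin(3.1416)·1.0 = -2.5000

(-0.2500, -2.5000, 3.1416)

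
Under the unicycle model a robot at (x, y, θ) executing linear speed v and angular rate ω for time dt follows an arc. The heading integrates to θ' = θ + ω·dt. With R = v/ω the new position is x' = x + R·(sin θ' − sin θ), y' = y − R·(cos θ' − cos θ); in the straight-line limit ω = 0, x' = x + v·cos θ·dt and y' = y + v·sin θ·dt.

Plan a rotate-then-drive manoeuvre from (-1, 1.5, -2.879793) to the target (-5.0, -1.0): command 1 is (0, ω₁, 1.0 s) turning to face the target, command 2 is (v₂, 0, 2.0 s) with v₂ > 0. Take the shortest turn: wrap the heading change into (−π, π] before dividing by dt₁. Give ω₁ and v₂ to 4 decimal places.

heading to target = atan2(-1−1.5, -5−-1) = -2.5830
Δθ = wrap(-2.5830 − -2.8798) = 0.2968; ω₁ = Δθ/dt₁ = 0.2968
distance = √((-5−-1)² + (-1−1.5)²) = 4.7170; v₂ = distance/dt₂ = 2.3585

ω₁ = 0.2968, v₂ = 2.3585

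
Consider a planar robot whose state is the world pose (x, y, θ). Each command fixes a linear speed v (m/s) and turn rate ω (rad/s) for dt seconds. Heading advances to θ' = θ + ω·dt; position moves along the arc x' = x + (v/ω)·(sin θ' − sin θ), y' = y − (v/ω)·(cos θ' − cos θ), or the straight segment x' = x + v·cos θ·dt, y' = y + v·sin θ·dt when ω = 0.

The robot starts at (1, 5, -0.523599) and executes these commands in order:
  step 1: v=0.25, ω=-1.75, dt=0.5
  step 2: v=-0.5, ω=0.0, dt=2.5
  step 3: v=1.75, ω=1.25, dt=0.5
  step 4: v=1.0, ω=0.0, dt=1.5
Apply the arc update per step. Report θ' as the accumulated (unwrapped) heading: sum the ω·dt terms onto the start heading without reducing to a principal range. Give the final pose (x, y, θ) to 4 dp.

(2.3293, 4.3225, -0.7736)

step 1: θ'=-1.3986 (R=-0.1429) → pose (1.0693, 4.9008, -1.3986)
step 2: θ'=-1.3986 (straight) → pose (0.8551, 6.1323, -1.3986)
step 3: θ'=-0.7736 (R=1.4000) → pose (1.2562, 5.3706, -0.7736)
step 4: θ'=-0.7736 (straight) → pose (2.3293, 4.3225, -0.7736)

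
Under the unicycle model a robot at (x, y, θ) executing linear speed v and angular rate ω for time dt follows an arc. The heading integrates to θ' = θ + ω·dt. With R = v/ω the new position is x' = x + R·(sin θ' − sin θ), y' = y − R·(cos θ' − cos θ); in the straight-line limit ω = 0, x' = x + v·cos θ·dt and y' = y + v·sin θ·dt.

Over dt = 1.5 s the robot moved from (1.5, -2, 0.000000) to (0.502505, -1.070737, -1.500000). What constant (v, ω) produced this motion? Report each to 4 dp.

Δθ = -1.500000 − 0.000000 = -1.500000
ω = Δθ/dt = -1.500000/1.5 = -1.0000
R = Δx/(sin θ' − sin θ) = 1.0000
v = R·ω = 1.0000·-1.0000 = -1.0000

v = -1.0000, ω = -1.0000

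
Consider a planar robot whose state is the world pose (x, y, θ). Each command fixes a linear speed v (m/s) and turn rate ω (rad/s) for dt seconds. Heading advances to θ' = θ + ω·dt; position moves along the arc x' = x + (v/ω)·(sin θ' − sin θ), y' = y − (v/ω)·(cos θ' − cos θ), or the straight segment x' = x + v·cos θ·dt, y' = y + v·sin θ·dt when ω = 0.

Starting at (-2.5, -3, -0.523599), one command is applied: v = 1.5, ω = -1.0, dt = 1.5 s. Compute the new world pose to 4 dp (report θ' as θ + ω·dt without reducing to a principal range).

(-1.9012, -4.9553, -2.0236)

θ' = -0.5236 + -1.0·1.5 = -2.0236
R = v/ω = 1.5/-1.0 = -1.5000
x' = -2.5 + -1.5000·(sin -2.0236 − sin -0.5236) = -1.9012
y' = -3 − -1.5000·(cos -2.0236 − cos -0.5236) = -4.9553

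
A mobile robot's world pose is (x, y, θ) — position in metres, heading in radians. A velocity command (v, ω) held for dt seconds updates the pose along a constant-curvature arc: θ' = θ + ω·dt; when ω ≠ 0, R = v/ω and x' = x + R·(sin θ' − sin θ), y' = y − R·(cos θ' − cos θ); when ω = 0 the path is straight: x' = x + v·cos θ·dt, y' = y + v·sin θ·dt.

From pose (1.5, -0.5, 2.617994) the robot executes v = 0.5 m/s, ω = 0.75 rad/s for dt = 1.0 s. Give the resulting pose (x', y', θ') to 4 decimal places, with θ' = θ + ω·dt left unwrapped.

θ' = 2.6180 + 0.75·1.0 = 3.3680
R = v/ω = 0.5/0.75 = 0.6667
x' = 1.5 + 0.6667·(sin 3.3680 − sin 2.6180) = 1.0170
y' = -0.5 − 0.6667·(cos 3.3680 − cos 2.6180) = -0.4277

(1.0170, -0.4277, 3.3680)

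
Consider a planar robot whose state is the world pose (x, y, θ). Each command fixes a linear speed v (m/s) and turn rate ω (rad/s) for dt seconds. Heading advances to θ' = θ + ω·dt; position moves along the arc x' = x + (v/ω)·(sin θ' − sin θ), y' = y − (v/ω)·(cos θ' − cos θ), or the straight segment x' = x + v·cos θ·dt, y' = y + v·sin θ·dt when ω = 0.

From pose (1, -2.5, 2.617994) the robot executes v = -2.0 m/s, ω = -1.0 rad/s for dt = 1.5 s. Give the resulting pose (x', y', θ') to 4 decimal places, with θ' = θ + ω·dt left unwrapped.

θ' = 2.6180 + -1.0·1.5 = 1.1180
R = v/ω = -2.0/-1.0 = 2.0000
x' = 1 + 2.0000·(sin 1.1180 − sin 2.6180) = 1.7984
y' = -2.5 − 2.0000·(cos 1.1180 − cos 2.6180) = -5.1070

(1.7984, -5.1070, 1.1180)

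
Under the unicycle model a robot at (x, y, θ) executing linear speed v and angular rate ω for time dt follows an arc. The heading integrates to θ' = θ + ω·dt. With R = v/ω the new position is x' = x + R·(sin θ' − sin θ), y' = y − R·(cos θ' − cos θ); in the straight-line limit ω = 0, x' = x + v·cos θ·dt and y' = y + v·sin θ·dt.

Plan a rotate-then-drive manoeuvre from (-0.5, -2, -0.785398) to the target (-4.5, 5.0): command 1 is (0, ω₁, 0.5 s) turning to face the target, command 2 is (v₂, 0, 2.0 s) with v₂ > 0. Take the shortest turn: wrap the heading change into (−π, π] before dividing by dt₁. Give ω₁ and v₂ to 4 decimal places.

ω₁ = 5.7507, v₂ = 4.0311

heading to target = atan2(5−-2, -4.5−-0.5) = 2.0899
Δθ = wrap(2.0899 − -0.7854) = 2.8753; ω₁ = Δθ/dt₁ = 5.7507
distance = √((-4.5−-0.5)² + (5−-2)²) = 8.0623; v₂ = distance/dt₂ = 4.0311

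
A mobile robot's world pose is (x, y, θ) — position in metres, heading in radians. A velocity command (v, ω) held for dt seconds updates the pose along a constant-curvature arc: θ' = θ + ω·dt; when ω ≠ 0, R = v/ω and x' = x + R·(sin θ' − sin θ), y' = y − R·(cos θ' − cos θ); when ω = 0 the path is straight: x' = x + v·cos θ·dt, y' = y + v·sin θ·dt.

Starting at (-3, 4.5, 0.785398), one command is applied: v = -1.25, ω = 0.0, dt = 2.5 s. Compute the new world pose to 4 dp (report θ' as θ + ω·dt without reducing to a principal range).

(-5.2097, 2.2903, 0.7854)

θ' = 0.7854 + 0.0·2.5 = 0.7854
ω = 0 → straight: x' = -3 + -1.25·cos(0.7854)·2.5 = -5.2097
y' = 4.5 + -1.25·sin(0.7854)·2.5 = 2.2903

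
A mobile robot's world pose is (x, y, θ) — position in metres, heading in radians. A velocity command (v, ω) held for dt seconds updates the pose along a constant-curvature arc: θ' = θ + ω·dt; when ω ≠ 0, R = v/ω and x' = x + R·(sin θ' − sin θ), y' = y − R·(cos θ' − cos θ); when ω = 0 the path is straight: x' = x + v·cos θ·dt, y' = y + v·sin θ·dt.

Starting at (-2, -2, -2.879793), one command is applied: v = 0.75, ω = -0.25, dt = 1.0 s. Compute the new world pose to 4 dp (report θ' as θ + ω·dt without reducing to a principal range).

(-2.7411, -2.1020, -3.1298)

θ' = -2.8798 + -0.25·1.0 = -3.1298
R = v/ω = 0.75/-0.25 = -3.0000
x' = -2 + -3.0000·(sin -3.1298 − sin -2.8798) = -2.7411
y' = -2 − -3.0000·(cos -3.1298 − cos -2.8798) = -2.1020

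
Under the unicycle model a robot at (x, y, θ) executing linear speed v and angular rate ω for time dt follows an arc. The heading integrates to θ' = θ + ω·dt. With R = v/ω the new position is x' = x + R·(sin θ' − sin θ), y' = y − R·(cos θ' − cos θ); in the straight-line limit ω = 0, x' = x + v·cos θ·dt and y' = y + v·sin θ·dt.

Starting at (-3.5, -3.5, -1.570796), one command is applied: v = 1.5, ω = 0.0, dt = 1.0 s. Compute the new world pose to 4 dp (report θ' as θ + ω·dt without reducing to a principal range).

(-3.5000, -5.0000, -1.5708)

θ' = -1.5708 + 0.0·1.0 = -1.5708
ω = 0 → straight: x' = -3.5 + 1.5·cos(-1.5708)·1.0 = -3.5000
y' = -3.5 + 1.5·sin(-1.5708)·1.0 = -5.0000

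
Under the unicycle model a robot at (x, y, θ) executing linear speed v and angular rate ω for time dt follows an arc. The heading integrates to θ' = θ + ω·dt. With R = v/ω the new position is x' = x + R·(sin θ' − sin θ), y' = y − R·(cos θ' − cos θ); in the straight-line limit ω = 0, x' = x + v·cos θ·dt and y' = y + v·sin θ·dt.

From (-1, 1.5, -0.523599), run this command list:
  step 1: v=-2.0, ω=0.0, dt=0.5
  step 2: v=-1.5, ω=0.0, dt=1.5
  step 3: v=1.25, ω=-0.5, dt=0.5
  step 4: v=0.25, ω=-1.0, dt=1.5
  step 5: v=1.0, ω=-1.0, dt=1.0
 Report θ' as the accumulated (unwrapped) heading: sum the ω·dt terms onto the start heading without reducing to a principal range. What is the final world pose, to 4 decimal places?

step 1: θ'=-0.5236 (straight) → pose (-1.8660, 2.0000, -0.5236)
step 2: θ'=-0.5236 (straight) → pose (-3.8146, 3.1250, -0.5236)
step 3: θ'=-0.7736 (R=-2.5000) → pose (-3.3178, 2.7484, -0.7736)
step 4: θ'=-2.2736 (R=-0.2500) → pose (-3.3017, 2.4080, -2.2736)
step 5: θ'=-3.2736 (R=-1.0000) → pose (-4.1964, 2.0631, -3.2736)

(-4.1964, 2.0631, -3.2736)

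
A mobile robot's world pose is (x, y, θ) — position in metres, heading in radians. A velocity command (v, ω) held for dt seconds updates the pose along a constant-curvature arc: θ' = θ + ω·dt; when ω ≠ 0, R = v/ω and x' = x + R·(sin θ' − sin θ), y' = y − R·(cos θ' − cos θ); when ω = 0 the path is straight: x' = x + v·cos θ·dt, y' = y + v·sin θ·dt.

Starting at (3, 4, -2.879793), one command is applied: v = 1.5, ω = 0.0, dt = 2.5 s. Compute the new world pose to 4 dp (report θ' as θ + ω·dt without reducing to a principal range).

θ' = -2.8798 + 0.0·2.5 = -2.8798
ω = 0 → straight: x' = 3 + 1.5·cos(-2.8798)·2.5 = -0.6222
y' = 4 + 1.5·sin(-2.8798)·2.5 = 3.0294

(-0.6222, 3.0294, -2.8798)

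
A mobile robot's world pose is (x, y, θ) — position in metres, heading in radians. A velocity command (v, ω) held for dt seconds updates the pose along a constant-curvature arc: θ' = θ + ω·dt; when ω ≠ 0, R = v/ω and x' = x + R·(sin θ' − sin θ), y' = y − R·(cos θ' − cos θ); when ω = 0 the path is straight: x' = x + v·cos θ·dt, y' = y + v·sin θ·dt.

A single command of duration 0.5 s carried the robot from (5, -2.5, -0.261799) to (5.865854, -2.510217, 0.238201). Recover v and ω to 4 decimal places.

v = 1.7500, ω = 1.0000

Δθ = 0.238201 − -0.261799 = 0.500000
ω = Δθ/dt = 0.500000/0.5 = 1.0000
R = Δx/(sin θ' − sin θ) = 1.7500
v = R·ω = 1.7500·1.0000 = 1.7500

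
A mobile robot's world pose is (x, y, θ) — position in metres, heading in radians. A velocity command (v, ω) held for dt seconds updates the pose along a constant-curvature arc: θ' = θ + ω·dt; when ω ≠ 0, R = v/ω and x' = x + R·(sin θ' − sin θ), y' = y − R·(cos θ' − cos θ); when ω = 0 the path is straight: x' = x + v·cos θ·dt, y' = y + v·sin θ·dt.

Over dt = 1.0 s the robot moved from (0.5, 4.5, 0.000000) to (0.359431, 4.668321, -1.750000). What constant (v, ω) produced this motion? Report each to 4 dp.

v = -0.2500, ω = -1.7500

Δθ = -1.750000 − 0.000000 = -1.750000
ω = Δθ/dt = -1.750000/1.0 = -1.7500
R = −Δy/(cos θ' − cos θ) = 0.1429
v = R·ω = 0.1429·-1.7500 = -0.2500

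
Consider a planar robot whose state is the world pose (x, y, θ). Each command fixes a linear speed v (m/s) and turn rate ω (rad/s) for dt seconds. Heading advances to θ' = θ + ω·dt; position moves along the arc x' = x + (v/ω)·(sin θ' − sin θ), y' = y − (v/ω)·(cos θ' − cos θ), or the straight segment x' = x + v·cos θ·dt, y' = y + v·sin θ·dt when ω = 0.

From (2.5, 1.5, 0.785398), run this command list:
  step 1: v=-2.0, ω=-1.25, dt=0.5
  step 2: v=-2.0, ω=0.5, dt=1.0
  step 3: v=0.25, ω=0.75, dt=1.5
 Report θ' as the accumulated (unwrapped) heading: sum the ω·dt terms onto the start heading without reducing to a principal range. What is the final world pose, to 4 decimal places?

step 1: θ'=0.1604 (R=1.6000) → pose (1.6242, 1.0519, 0.1604)
step 2: θ'=0.6604 (R=-4.0000) → pose (-0.1907, 0.2622, 0.6604)
step 3: θ'=1.7854 (R=0.3333) → pose (-0.0695, 0.5965, 1.7854)

(-0.0695, 0.5965, 1.7854)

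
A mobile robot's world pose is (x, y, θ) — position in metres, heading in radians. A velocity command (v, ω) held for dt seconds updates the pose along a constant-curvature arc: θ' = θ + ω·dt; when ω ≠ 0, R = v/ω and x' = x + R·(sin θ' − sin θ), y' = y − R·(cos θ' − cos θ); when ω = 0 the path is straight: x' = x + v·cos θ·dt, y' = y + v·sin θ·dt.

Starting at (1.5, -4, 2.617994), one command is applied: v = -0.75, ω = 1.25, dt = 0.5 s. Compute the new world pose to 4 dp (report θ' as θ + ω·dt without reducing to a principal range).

θ' = 2.6180 + 1.25·0.5 = 3.2430
R = v/ω = -0.75/1.25 = -0.6000
x' = 1.5 + -0.6000·(sin 3.2430 − sin 2.6180) = 1.8607
y' = -4 − -0.6000·(cos 3.2430 − cos 2.6180) = -4.0773

(1.8607, -4.0773, 3.2430)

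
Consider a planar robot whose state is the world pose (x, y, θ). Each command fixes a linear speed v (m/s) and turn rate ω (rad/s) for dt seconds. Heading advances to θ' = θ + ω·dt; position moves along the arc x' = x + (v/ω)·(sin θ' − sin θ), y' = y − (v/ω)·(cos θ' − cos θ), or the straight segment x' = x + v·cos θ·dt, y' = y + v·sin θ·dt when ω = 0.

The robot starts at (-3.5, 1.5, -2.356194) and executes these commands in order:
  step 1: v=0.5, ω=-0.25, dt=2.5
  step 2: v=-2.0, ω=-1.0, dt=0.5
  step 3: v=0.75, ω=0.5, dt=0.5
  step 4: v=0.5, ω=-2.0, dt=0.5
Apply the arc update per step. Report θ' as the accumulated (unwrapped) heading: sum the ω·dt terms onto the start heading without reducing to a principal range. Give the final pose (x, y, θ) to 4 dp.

step 1: θ'=-2.9812 (R=-2.0000) → pose (-4.5948, 0.9399, -2.9812)
step 2: θ'=-3.4812 (R=2.0000) → pose (-3.6091, 0.8513, -3.4812)
step 3: θ'=-3.2312 (R=1.5000) → pose (-3.9746, 0.9310, -3.2312)
step 4: θ'=-4.2312 (R=-0.2500) → pose (-4.1738, 1.0643, -4.2312)

(-4.1738, 1.0643, -4.2312)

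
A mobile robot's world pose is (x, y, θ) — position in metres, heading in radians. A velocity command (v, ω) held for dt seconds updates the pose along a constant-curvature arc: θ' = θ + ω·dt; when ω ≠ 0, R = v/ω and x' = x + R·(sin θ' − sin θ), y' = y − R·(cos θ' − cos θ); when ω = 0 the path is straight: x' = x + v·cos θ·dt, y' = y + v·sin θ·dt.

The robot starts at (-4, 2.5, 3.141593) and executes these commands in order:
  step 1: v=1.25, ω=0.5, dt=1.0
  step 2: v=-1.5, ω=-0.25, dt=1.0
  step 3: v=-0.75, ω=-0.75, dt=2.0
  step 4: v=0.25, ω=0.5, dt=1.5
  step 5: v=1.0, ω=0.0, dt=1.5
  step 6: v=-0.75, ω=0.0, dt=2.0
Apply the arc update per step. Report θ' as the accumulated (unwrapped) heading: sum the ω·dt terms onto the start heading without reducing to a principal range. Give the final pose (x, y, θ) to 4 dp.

(-2.8448, 2.3695, 2.6416)

step 1: θ'=3.6416 (R=2.5000) → pose (-5.1986, 2.1940, 3.6416)
step 2: θ'=3.3916 (R=6.0000) → pose (-3.8064, 2.7419, 3.3916)
step 3: θ'=1.8916 (R=1.0000) → pose (-2.6100, 2.0883, 1.8916)
step 4: θ'=2.6416 (R=0.5000) → pose (-2.8448, 2.3695, 2.6416)
step 5: θ'=2.6416 (straight) → pose (-4.1612, 3.0886, 2.6416)
step 6: θ'=2.6416 (straight) → pose (-2.8448, 2.3695, 2.6416)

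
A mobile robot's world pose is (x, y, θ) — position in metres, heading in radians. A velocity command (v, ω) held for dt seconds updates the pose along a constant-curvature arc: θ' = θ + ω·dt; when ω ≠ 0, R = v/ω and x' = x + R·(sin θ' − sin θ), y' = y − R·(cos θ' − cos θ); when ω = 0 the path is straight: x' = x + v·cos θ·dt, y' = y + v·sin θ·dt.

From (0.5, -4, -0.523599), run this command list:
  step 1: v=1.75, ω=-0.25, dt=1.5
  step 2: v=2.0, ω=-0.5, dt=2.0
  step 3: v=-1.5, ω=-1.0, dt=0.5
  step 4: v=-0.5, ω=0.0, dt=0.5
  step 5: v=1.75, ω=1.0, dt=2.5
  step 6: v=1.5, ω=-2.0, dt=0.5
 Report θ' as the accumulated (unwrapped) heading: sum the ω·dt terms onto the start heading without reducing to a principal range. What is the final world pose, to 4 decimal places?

(5.7476, -12.0000, -0.8986)

step 1: θ'=-0.8986 (R=-7.0000) → pose (2.4772, -5.7032, -0.8986)
step 2: θ'=-1.8986 (R=-4.0000) → pose (3.1344, -9.4819, -1.8986)
step 3: θ'=-2.3986 (R=1.5000) → pose (3.5398, -8.8602, -2.3986)
step 4: θ'=-2.3986 (straight) → pose (3.7239, -8.6911, -2.3986)
step 5: θ'=0.1014 (R=1.7500) → pose (5.0849, -11.7209, 0.1014)
step 6: θ'=-0.8986 (R=-0.7500) → pose (5.7476, -12.0000, -0.8986)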